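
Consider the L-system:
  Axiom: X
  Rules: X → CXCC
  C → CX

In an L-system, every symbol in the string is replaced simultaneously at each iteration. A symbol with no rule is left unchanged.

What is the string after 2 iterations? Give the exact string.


Answer: CXCXCCCXCX

Derivation:
Step 0: X
Step 1: CXCC
Step 2: CXCXCCCXCX


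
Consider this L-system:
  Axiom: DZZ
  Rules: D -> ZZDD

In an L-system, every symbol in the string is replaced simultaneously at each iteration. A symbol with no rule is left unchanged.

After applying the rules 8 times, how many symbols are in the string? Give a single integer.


Answer: 768

Derivation:
Step 0: length = 3
Step 1: length = 6
Step 2: length = 12
Step 3: length = 24
Step 4: length = 48
Step 5: length = 96
Step 6: length = 192
Step 7: length = 384
Step 8: length = 768


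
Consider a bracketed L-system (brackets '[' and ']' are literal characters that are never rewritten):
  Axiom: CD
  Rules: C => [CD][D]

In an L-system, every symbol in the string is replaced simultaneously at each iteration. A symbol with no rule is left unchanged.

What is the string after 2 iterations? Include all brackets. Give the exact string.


Step 0: CD
Step 1: [CD][D]D
Step 2: [[CD][D]D][D]D

Answer: [[CD][D]D][D]D


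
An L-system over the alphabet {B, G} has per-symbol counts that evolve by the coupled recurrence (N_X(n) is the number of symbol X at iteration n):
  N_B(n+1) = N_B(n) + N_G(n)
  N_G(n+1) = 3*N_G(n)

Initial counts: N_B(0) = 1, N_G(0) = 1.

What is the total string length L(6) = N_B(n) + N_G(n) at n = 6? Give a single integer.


Answer: 1094

Derivation:
Step 0: N_B=1, N_G=1, L=2
Step 1: N_B=2, N_G=3, L=5
Step 2: N_B=5, N_G=9, L=14
Step 3: N_B=14, N_G=27, L=41
Step 4: N_B=41, N_G=81, L=122
Step 5: N_B=122, N_G=243, L=365
Step 6: N_B=365, N_G=729, L=1094


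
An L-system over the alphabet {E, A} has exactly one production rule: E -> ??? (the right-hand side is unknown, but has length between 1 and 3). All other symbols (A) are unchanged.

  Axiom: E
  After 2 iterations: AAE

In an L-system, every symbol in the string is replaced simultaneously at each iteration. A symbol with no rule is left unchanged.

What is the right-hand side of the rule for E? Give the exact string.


Trying E -> AE:
  Step 0: E
  Step 1: AE
  Step 2: AAE
Matches the given result.

Answer: AE


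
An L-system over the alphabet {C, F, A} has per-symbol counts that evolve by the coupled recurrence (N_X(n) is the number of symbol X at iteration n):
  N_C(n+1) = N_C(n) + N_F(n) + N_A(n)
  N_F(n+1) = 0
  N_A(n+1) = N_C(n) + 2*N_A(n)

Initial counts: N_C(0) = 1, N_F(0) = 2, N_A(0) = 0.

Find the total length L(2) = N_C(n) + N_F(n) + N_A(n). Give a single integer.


Answer: 9

Derivation:
Step 0: N_C=1, N_F=2, N_A=0, L=3
Step 1: N_C=3, N_F=0, N_A=1, L=4
Step 2: N_C=4, N_F=0, N_A=5, L=9


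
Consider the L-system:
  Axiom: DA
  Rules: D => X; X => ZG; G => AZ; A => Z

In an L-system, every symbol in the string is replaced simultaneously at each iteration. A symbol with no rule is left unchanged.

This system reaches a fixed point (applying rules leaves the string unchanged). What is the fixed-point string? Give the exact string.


Answer: ZZZZ

Derivation:
Step 0: DA
Step 1: XZ
Step 2: ZGZ
Step 3: ZAZZ
Step 4: ZZZZ
Step 5: ZZZZ  (unchanged — fixed point at step 4)


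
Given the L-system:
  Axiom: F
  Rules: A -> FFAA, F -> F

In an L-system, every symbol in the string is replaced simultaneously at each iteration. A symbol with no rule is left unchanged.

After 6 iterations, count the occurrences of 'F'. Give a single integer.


Answer: 1

Derivation:
Step 0: F  (1 'F')
Step 1: F  (1 'F')
Step 2: F  (1 'F')
Step 3: F  (1 'F')
Step 4: F  (1 'F')
Step 5: F  (1 'F')
Step 6: F  (1 'F')


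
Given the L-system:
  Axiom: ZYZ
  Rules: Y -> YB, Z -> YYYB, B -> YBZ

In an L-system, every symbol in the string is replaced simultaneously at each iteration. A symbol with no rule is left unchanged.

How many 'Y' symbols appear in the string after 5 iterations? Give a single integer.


Step 0: ZYZ  (1 'Y')
Step 1: YYYBYBYYYB  (7 'Y')
Step 2: YBYBYBYBZYBYBZYBYBYBYBZ  (10 'Y')
Step 3: YBYBZYBYBZYBYBZYBYBZYYYBYBYBZYBYBZYYYBYBYBZYBYBZYBYBZYBYBZYYYB  (29 'Y')
Step 4: YBYBZYBYBZYYYBYBYBZYBYBZYYYBYBYBZYBYBZYYYBYBYBZYBYBZYYYBYBYBYBYBZYBYBZYBYBZYYYBYBYBZYBYBZYYYBYBYBYBYBZYBYBZYBYBZYYYBYBYBZYBYBZYYYBYBYBZYBYBZYYYBYBYBZYBYBZYYYBYBYBYBYBZ  (82 'Y')
Step 5: YBYBZYBYBZYYYBYBYBZYBYBZYYYBYBYBYBYBZYBYBZYBYBZYYYBYBYBZYBYBZYYYBYBYBYBYBZYBYBZYBYBZYYYBYBYBZYBYBZYYYBYBYBYBYBZYBYBZYBYBZYYYBYBYBZYBYBZYYYBYBYBYBYBZYBYBZYBYBZYBYBZYBYBZYYYBYBYBZYBYBZYYYBYBYBZYBYBZYYYBYBYBYBYBZYBYBZYBYBZYYYBYBYBZYBYBZYYYBYBYBYBYBZYBYBZYBYBZYBYBZYBYBZYYYBYBYBZYBYBZYYYBYBYBZYBYBZYYYBYBYBYBYBZYBYBZYBYBZYYYBYBYBZYBYBZYYYBYBYBYBYBZYBYBZYBYBZYYYBYBYBZYBYBZYYYBYBYBYBYBZYBYBZYBYBZYYYBYBYBZYBYBZYYYBYBYBYBYBZYBYBZYBYBZYBYBZYBYBZYYYB  (213 'Y')

Answer: 213


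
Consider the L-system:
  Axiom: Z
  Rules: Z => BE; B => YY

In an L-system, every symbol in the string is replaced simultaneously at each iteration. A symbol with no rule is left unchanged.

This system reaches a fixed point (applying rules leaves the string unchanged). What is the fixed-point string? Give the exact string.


Answer: YYE

Derivation:
Step 0: Z
Step 1: BE
Step 2: YYE
Step 3: YYE  (unchanged — fixed point at step 2)


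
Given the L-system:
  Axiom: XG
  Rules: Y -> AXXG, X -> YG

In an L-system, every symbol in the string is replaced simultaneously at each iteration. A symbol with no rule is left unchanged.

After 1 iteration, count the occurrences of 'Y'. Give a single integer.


Answer: 1

Derivation:
Step 0: XG  (0 'Y')
Step 1: YGG  (1 'Y')


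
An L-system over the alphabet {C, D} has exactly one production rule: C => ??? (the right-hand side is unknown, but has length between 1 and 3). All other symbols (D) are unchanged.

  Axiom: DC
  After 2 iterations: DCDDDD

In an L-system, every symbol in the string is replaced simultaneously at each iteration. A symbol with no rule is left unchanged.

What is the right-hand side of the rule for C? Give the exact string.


Trying C => CDD:
  Step 0: DC
  Step 1: DCDD
  Step 2: DCDDDD
Matches the given result.

Answer: CDD


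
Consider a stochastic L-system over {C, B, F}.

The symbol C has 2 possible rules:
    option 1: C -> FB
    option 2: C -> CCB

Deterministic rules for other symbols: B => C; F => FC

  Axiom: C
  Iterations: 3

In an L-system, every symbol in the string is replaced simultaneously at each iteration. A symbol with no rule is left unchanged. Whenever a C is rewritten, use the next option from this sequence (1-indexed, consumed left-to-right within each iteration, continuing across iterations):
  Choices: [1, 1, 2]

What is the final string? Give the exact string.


Step 0: C
Step 1: FB  (used choices [1])
Step 2: FCC  (used choices [])
Step 3: FCFBCCB  (used choices [1, 2])

Answer: FCFBCCB


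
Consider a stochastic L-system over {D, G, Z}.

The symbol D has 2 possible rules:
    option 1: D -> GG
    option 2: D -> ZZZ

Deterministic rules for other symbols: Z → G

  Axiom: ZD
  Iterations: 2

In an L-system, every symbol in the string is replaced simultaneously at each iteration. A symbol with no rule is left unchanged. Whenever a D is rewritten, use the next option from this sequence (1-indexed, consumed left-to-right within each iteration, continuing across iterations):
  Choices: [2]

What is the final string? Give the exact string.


Answer: GGGG

Derivation:
Step 0: ZD
Step 1: GZZZ  (used choices [2])
Step 2: GGGG  (used choices [])


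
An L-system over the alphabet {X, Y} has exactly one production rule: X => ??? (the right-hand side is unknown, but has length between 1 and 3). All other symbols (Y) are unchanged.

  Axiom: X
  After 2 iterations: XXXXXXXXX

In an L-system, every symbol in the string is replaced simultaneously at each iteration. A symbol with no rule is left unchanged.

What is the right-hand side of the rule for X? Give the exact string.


Trying X => XXX:
  Step 0: X
  Step 1: XXX
  Step 2: XXXXXXXXX
Matches the given result.

Answer: XXX


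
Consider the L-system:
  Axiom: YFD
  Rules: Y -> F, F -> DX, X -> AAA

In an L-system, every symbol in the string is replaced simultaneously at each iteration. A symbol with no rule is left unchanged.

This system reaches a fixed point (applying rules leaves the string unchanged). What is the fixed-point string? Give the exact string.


Answer: DAAADAAAD

Derivation:
Step 0: YFD
Step 1: FDXD
Step 2: DXDAAAD
Step 3: DAAADAAAD
Step 4: DAAADAAAD  (unchanged — fixed point at step 3)


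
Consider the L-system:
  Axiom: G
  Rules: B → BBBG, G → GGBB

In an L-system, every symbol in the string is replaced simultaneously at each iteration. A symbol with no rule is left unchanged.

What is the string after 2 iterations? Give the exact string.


Answer: GGBBGGBBBBBGBBBG

Derivation:
Step 0: G
Step 1: GGBB
Step 2: GGBBGGBBBBBGBBBG


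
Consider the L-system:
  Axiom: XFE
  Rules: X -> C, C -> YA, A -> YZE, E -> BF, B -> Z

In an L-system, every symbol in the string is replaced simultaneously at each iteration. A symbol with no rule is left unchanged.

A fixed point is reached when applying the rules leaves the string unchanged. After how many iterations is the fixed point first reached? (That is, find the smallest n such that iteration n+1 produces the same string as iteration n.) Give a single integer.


Answer: 5

Derivation:
Step 0: XFE
Step 1: CFBF
Step 2: YAFZF
Step 3: YYZEFZF
Step 4: YYZBFFZF
Step 5: YYZZFFZF
Step 6: YYZZFFZF  (unchanged — fixed point at step 5)


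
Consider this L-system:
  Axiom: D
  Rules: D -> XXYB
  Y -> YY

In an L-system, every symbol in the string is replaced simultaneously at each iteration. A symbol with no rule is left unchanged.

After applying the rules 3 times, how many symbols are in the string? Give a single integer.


Answer: 7

Derivation:
Step 0: length = 1
Step 1: length = 4
Step 2: length = 5
Step 3: length = 7


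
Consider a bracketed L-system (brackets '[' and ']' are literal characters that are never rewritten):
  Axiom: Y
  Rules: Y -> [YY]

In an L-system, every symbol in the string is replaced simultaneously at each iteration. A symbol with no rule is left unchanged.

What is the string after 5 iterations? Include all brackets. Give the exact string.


Answer: [[[[[YY][YY]][[YY][YY]]][[[YY][YY]][[YY][YY]]]][[[[YY][YY]][[YY][YY]]][[[YY][YY]][[YY][YY]]]]]

Derivation:
Step 0: Y
Step 1: [YY]
Step 2: [[YY][YY]]
Step 3: [[[YY][YY]][[YY][YY]]]
Step 4: [[[[YY][YY]][[YY][YY]]][[[YY][YY]][[YY][YY]]]]
Step 5: [[[[[YY][YY]][[YY][YY]]][[[YY][YY]][[YY][YY]]]][[[[YY][YY]][[YY][YY]]][[[YY][YY]][[YY][YY]]]]]


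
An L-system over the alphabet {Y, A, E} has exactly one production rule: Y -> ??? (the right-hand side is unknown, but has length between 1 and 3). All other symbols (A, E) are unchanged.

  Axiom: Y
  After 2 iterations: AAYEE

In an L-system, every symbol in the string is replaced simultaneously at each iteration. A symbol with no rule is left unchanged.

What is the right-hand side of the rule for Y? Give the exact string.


Trying Y -> AYE:
  Step 0: Y
  Step 1: AYE
  Step 2: AAYEE
Matches the given result.

Answer: AYE


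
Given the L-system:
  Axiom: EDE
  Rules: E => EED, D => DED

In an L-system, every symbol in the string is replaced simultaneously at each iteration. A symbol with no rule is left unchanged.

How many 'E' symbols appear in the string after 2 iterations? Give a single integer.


Step 0: EDE  (2 'E')
Step 1: EEDDEDEED  (5 'E')
Step 2: EEDEEDDEDDEDEEDDEDEEDEEDDED  (14 'E')

Answer: 14


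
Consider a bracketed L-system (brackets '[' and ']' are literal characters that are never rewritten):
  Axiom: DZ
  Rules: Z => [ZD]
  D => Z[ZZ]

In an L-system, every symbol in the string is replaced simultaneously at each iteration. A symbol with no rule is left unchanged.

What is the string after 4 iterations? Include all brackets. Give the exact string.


Step 0: DZ
Step 1: Z[ZZ][ZD]
Step 2: [ZD][[ZD][ZD]][[ZD]Z[ZZ]]
Step 3: [[ZD]Z[ZZ]][[[ZD]Z[ZZ]][[ZD]Z[ZZ]]][[[ZD]Z[ZZ]][ZD][[ZD][ZD]]]
Step 4: [[[ZD]Z[ZZ]][ZD][[ZD][ZD]]][[[[ZD]Z[ZZ]][ZD][[ZD][ZD]]][[[ZD]Z[ZZ]][ZD][[ZD][ZD]]]][[[[ZD]Z[ZZ]][ZD][[ZD][ZD]]][[ZD]Z[ZZ]][[[ZD]Z[ZZ]][[ZD]Z[ZZ]]]]

Answer: [[[ZD]Z[ZZ]][ZD][[ZD][ZD]]][[[[ZD]Z[ZZ]][ZD][[ZD][ZD]]][[[ZD]Z[ZZ]][ZD][[ZD][ZD]]]][[[[ZD]Z[ZZ]][ZD][[ZD][ZD]]][[ZD]Z[ZZ]][[[ZD]Z[ZZ]][[ZD]Z[ZZ]]]]


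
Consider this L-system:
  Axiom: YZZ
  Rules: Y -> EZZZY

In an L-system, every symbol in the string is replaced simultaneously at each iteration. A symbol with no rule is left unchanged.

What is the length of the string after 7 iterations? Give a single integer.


Step 0: length = 3
Step 1: length = 7
Step 2: length = 11
Step 3: length = 15
Step 4: length = 19
Step 5: length = 23
Step 6: length = 27
Step 7: length = 31

Answer: 31


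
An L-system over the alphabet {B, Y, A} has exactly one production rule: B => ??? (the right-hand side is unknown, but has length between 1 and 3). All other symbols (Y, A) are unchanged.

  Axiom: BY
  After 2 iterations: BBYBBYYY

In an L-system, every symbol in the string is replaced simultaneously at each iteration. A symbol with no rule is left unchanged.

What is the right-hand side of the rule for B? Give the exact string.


Trying B => BBY:
  Step 0: BY
  Step 1: BBYY
  Step 2: BBYBBYYY
Matches the given result.

Answer: BBY


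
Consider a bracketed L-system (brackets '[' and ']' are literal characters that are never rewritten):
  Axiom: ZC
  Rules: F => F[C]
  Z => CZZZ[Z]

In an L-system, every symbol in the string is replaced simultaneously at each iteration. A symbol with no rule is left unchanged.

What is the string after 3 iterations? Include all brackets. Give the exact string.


Step 0: ZC
Step 1: CZZZ[Z]C
Step 2: CCZZZ[Z]CZZZ[Z]CZZZ[Z][CZZZ[Z]]C
Step 3: CCCZZZ[Z]CZZZ[Z]CZZZ[Z][CZZZ[Z]]CCZZZ[Z]CZZZ[Z]CZZZ[Z][CZZZ[Z]]CCZZZ[Z]CZZZ[Z]CZZZ[Z][CZZZ[Z]][CCZZZ[Z]CZZZ[Z]CZZZ[Z][CZZZ[Z]]]C

Answer: CCCZZZ[Z]CZZZ[Z]CZZZ[Z][CZZZ[Z]]CCZZZ[Z]CZZZ[Z]CZZZ[Z][CZZZ[Z]]CCZZZ[Z]CZZZ[Z]CZZZ[Z][CZZZ[Z]][CCZZZ[Z]CZZZ[Z]CZZZ[Z][CZZZ[Z]]]C


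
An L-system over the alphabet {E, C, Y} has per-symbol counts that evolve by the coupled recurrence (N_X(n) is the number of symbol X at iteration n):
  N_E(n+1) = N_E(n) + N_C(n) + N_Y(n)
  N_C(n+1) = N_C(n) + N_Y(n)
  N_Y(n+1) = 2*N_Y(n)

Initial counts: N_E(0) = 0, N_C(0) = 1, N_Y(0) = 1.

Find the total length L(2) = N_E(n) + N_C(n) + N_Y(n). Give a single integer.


Answer: 14

Derivation:
Step 0: N_E=0, N_C=1, N_Y=1, L=2
Step 1: N_E=2, N_C=2, N_Y=2, L=6
Step 2: N_E=6, N_C=4, N_Y=4, L=14


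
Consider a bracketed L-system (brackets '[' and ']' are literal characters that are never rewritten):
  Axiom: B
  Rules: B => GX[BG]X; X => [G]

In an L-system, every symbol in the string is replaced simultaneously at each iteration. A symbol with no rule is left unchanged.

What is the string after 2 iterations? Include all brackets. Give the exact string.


Answer: G[G][GX[BG]XG][G]

Derivation:
Step 0: B
Step 1: GX[BG]X
Step 2: G[G][GX[BG]XG][G]


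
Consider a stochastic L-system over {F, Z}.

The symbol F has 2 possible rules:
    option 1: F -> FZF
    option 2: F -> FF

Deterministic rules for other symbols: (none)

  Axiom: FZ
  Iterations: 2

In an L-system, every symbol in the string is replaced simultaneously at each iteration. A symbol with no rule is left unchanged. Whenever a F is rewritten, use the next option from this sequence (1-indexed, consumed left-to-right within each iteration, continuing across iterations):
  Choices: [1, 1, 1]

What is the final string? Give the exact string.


Step 0: FZ
Step 1: FZFZ  (used choices [1])
Step 2: FZFZFZFZ  (used choices [1, 1])

Answer: FZFZFZFZ


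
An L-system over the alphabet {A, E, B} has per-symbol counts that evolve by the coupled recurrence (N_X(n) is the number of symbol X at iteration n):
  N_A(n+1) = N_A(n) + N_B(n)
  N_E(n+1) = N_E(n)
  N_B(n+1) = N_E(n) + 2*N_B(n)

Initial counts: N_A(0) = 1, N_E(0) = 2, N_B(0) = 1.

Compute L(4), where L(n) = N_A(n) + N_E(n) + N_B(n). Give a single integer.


Step 0: N_A=1, N_E=2, N_B=1, L=4
Step 1: N_A=2, N_E=2, N_B=4, L=8
Step 2: N_A=6, N_E=2, N_B=10, L=18
Step 3: N_A=16, N_E=2, N_B=22, L=40
Step 4: N_A=38, N_E=2, N_B=46, L=86

Answer: 86


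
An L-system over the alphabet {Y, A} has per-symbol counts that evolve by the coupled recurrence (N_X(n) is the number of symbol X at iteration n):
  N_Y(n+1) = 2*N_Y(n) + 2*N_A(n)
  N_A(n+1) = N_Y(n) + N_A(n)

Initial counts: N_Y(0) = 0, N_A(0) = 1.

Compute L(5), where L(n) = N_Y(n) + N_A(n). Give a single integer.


Step 0: N_Y=0, N_A=1, L=1
Step 1: N_Y=2, N_A=1, L=3
Step 2: N_Y=6, N_A=3, L=9
Step 3: N_Y=18, N_A=9, L=27
Step 4: N_Y=54, N_A=27, L=81
Step 5: N_Y=162, N_A=81, L=243

Answer: 243


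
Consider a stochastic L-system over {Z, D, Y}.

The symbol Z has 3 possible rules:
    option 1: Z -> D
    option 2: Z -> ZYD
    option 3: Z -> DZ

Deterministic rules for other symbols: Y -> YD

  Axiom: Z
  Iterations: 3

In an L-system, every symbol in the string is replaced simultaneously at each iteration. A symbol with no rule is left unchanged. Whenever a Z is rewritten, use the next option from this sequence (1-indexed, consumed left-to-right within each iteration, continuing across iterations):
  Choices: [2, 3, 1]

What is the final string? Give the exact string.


Answer: DDYDDD

Derivation:
Step 0: Z
Step 1: ZYD  (used choices [2])
Step 2: DZYDD  (used choices [3])
Step 3: DDYDDD  (used choices [1])


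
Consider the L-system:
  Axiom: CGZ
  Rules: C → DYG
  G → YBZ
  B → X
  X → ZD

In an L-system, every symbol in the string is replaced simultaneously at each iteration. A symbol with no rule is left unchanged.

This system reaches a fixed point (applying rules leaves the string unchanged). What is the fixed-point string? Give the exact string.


Step 0: CGZ
Step 1: DYGYBZZ
Step 2: DYYBZYXZZ
Step 3: DYYXZYZDZZ
Step 4: DYYZDZYZDZZ
Step 5: DYYZDZYZDZZ  (unchanged — fixed point at step 4)

Answer: DYYZDZYZDZZ


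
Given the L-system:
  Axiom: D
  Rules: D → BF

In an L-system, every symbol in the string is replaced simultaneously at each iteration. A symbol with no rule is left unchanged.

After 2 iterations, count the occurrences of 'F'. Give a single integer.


Step 0: D  (0 'F')
Step 1: BF  (1 'F')
Step 2: BF  (1 'F')

Answer: 1


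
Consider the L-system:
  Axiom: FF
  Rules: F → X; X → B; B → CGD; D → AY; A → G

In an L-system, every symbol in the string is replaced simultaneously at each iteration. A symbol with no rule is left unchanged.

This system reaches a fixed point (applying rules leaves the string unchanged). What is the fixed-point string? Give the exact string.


Step 0: FF
Step 1: XX
Step 2: BB
Step 3: CGDCGD
Step 4: CGAYCGAY
Step 5: CGGYCGGY
Step 6: CGGYCGGY  (unchanged — fixed point at step 5)

Answer: CGGYCGGY


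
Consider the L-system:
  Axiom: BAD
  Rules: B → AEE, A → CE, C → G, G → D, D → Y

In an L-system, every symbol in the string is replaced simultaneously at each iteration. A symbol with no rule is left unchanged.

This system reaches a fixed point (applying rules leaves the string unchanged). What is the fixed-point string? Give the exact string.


Answer: YEEEYEY

Derivation:
Step 0: BAD
Step 1: AEECEY
Step 2: CEEEGEY
Step 3: GEEEDEY
Step 4: DEEEYEY
Step 5: YEEEYEY
Step 6: YEEEYEY  (unchanged — fixed point at step 5)


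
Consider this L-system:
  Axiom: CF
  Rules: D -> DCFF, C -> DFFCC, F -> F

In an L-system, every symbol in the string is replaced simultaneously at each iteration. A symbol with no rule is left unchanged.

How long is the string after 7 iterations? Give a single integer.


Step 0: length = 2
Step 1: length = 6
Step 2: length = 17
Step 3: length = 46
Step 4: length = 122
Step 5: length = 321
Step 6: length = 842
Step 7: length = 2206

Answer: 2206


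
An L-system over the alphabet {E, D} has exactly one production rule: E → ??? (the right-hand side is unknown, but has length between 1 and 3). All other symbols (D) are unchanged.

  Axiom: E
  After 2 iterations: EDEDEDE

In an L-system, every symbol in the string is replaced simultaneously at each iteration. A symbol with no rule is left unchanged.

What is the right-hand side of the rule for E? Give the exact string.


Trying E → EDE:
  Step 0: E
  Step 1: EDE
  Step 2: EDEDEDE
Matches the given result.

Answer: EDE


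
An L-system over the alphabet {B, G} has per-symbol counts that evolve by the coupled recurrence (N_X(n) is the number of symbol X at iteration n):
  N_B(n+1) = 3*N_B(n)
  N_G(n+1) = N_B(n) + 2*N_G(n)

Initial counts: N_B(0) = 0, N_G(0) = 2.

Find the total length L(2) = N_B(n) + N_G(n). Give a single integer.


Step 0: N_B=0, N_G=2, L=2
Step 1: N_B=0, N_G=4, L=4
Step 2: N_B=0, N_G=8, L=8

Answer: 8


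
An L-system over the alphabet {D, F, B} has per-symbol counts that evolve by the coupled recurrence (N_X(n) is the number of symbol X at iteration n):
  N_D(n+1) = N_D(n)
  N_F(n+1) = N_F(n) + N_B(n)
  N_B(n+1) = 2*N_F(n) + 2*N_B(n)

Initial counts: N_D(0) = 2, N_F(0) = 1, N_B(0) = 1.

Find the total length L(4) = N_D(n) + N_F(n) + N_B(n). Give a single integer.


Step 0: N_D=2, N_F=1, N_B=1, L=4
Step 1: N_D=2, N_F=2, N_B=4, L=8
Step 2: N_D=2, N_F=6, N_B=12, L=20
Step 3: N_D=2, N_F=18, N_B=36, L=56
Step 4: N_D=2, N_F=54, N_B=108, L=164

Answer: 164


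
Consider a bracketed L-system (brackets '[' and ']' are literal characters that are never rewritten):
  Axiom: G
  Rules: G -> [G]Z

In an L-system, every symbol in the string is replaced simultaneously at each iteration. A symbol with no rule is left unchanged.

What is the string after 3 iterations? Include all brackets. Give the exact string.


Answer: [[[G]Z]Z]Z

Derivation:
Step 0: G
Step 1: [G]Z
Step 2: [[G]Z]Z
Step 3: [[[G]Z]Z]Z


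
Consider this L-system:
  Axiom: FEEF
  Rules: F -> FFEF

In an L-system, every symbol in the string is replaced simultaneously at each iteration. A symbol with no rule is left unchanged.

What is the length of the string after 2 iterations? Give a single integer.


Answer: 28

Derivation:
Step 0: length = 4
Step 1: length = 10
Step 2: length = 28


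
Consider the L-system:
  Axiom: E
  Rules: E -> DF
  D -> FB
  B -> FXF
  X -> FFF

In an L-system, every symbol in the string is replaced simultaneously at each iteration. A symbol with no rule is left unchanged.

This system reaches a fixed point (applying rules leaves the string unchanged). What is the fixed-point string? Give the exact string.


Answer: FFFFFFF

Derivation:
Step 0: E
Step 1: DF
Step 2: FBF
Step 3: FFXFF
Step 4: FFFFFFF
Step 5: FFFFFFF  (unchanged — fixed point at step 4)


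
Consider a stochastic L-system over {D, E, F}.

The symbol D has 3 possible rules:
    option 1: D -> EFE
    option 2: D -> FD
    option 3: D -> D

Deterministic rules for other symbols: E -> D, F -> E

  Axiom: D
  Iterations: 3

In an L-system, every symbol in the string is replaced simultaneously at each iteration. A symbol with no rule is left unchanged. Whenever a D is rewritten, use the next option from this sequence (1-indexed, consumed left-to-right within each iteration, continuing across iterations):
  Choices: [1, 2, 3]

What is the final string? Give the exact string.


Step 0: D
Step 1: EFE  (used choices [1])
Step 2: DED  (used choices [])
Step 3: FDDD  (used choices [2, 3])

Answer: FDDD


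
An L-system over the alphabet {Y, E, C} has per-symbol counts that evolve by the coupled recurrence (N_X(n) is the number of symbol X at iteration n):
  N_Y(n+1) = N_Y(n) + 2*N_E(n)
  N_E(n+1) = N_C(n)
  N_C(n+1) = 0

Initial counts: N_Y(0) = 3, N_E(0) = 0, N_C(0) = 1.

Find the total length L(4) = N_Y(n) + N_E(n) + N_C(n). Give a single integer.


Step 0: N_Y=3, N_E=0, N_C=1, L=4
Step 1: N_Y=3, N_E=1, N_C=0, L=4
Step 2: N_Y=5, N_E=0, N_C=0, L=5
Step 3: N_Y=5, N_E=0, N_C=0, L=5
Step 4: N_Y=5, N_E=0, N_C=0, L=5

Answer: 5


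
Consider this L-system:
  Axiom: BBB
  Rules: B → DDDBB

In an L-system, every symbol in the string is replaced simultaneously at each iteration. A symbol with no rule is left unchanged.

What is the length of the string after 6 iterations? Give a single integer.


Answer: 759

Derivation:
Step 0: length = 3
Step 1: length = 15
Step 2: length = 39
Step 3: length = 87
Step 4: length = 183
Step 5: length = 375
Step 6: length = 759


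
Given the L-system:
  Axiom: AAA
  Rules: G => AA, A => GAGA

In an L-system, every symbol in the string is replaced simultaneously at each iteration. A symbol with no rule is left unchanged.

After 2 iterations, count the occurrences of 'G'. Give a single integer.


Step 0: AAA  (0 'G')
Step 1: GAGAGAGAGAGA  (6 'G')
Step 2: AAGAGAAAGAGAAAGAGAAAGAGAAAGAGAAAGAGA  (12 'G')

Answer: 12


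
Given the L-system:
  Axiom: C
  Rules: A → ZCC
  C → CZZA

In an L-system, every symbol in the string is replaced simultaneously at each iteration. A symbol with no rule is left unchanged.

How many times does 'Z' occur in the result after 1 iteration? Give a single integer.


Answer: 2

Derivation:
Step 0: C  (0 'Z')
Step 1: CZZA  (2 'Z')


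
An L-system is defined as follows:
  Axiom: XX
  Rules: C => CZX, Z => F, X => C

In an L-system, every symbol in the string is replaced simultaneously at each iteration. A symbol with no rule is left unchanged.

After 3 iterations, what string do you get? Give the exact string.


Answer: CZXFCCZXFC

Derivation:
Step 0: XX
Step 1: CC
Step 2: CZXCZX
Step 3: CZXFCCZXFC


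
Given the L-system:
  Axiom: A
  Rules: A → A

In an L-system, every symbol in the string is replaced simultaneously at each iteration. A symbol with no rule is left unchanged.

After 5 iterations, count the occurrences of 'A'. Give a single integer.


Answer: 1

Derivation:
Step 0: A  (1 'A')
Step 1: A  (1 'A')
Step 2: A  (1 'A')
Step 3: A  (1 'A')
Step 4: A  (1 'A')
Step 5: A  (1 'A')


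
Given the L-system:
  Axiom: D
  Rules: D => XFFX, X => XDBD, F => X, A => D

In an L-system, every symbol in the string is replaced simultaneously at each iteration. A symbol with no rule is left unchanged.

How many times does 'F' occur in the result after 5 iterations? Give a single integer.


Answer: 48

Derivation:
Step 0: D  (0 'F')
Step 1: XFFX  (2 'F')
Step 2: XDBDXXXDBD  (0 'F')
Step 3: XDBDXFFXBXFFXXDBDXDBDXDBDXFFXBXFFX  (8 'F')
Step 4: XDBDXFFXBXFFXXDBDXXXDBDBXDBDXXXDBDXDBDXFFXBXFFXXDBDXFFXBXFFXXDBDXFFXBXFFXXDBDXXXDBDBXDBDXXXDBD  (16 'F')
Step 5: XDBDXFFXBXFFXXDBDXXXDBDBXDBDXXXDBDXDBDXFFXBXFFXXDBDXDBDXDBDXFFXBXFFXBXDBDXFFXBXFFXXDBDXDBDXDBDXFFXBXFFXXDBDXFFXBXFFXXDBDXXXDBDBXDBDXXXDBDXDBDXFFXBXFFXXDBDXXXDBDBXDBDXXXDBDXDBDXFFXBXFFXXDBDXXXDBDBXDBDXXXDBDXDBDXFFXBXFFXXDBDXDBDXDBDXFFXBXFFXBXDBDXFFXBXFFXXDBDXDBDXDBDXFFXBXFFX  (48 'F')


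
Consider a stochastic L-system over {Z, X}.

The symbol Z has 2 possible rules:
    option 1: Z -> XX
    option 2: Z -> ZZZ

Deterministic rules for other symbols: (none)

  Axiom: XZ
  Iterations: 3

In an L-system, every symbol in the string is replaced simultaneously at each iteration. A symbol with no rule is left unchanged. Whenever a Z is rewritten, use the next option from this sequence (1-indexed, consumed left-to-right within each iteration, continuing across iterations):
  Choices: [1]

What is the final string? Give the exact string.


Step 0: XZ
Step 1: XXX  (used choices [1])
Step 2: XXX  (used choices [])
Step 3: XXX  (used choices [])

Answer: XXX


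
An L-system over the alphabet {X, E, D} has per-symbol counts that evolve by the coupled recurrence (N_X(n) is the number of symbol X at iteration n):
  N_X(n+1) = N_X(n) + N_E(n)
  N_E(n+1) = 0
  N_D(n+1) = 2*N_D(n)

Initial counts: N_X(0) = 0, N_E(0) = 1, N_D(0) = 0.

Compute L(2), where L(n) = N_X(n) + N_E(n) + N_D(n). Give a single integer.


Step 0: N_X=0, N_E=1, N_D=0, L=1
Step 1: N_X=1, N_E=0, N_D=0, L=1
Step 2: N_X=1, N_E=0, N_D=0, L=1

Answer: 1


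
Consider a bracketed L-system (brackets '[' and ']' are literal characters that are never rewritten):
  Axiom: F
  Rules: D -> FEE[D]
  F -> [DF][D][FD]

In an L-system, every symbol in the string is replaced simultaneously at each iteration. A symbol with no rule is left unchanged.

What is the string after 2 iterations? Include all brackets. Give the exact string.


Answer: [FEE[D][DF][D][FD]][FEE[D]][[DF][D][FD]FEE[D]]

Derivation:
Step 0: F
Step 1: [DF][D][FD]
Step 2: [FEE[D][DF][D][FD]][FEE[D]][[DF][D][FD]FEE[D]]


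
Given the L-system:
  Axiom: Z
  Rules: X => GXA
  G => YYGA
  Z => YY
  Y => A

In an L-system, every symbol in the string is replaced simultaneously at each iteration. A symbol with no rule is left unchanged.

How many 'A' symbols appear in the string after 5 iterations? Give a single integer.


Step 0: Z  (0 'A')
Step 1: YY  (0 'A')
Step 2: AA  (2 'A')
Step 3: AA  (2 'A')
Step 4: AA  (2 'A')
Step 5: AA  (2 'A')

Answer: 2


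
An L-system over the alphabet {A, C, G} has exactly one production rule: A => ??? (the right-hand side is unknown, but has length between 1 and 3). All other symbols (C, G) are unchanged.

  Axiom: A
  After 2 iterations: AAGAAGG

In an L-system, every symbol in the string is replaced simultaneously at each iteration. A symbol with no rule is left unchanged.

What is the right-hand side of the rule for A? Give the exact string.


Answer: AAG

Derivation:
Trying A => AAG:
  Step 0: A
  Step 1: AAG
  Step 2: AAGAAGG
Matches the given result.


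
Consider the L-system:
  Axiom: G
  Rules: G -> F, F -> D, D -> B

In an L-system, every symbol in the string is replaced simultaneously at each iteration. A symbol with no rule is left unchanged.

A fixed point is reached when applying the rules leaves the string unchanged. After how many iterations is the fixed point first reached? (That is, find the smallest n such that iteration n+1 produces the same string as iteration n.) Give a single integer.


Step 0: G
Step 1: F
Step 2: D
Step 3: B
Step 4: B  (unchanged — fixed point at step 3)

Answer: 3


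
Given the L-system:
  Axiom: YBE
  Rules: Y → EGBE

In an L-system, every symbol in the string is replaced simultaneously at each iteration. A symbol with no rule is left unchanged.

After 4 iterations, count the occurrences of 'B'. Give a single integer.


Answer: 2

Derivation:
Step 0: YBE  (1 'B')
Step 1: EGBEBE  (2 'B')
Step 2: EGBEBE  (2 'B')
Step 3: EGBEBE  (2 'B')
Step 4: EGBEBE  (2 'B')


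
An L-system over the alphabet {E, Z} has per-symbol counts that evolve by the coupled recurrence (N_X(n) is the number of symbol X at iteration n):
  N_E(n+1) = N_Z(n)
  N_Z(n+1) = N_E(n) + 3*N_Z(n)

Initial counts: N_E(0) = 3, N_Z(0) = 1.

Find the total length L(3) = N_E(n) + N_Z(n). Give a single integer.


Step 0: N_E=3, N_Z=1, L=4
Step 1: N_E=1, N_Z=6, L=7
Step 2: N_E=6, N_Z=19, L=25
Step 3: N_E=19, N_Z=63, L=82

Answer: 82


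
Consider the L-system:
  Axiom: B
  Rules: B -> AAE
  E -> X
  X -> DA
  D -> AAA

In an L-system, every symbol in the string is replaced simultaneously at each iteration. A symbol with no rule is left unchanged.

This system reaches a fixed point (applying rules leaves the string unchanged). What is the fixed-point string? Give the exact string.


Step 0: B
Step 1: AAE
Step 2: AAX
Step 3: AADA
Step 4: AAAAAA
Step 5: AAAAAA  (unchanged — fixed point at step 4)

Answer: AAAAAA


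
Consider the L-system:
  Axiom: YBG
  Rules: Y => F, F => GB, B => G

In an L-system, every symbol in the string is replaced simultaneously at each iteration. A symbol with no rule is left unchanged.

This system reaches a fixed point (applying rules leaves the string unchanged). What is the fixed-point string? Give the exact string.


Step 0: YBG
Step 1: FGG
Step 2: GBGG
Step 3: GGGG
Step 4: GGGG  (unchanged — fixed point at step 3)

Answer: GGGG


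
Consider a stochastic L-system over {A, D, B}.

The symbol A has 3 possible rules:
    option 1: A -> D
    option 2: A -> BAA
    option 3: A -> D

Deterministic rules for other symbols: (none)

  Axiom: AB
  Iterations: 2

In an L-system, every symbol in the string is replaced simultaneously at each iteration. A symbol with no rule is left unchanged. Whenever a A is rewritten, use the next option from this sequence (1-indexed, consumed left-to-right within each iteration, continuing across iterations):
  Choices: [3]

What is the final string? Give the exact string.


Step 0: AB
Step 1: DB  (used choices [3])
Step 2: DB  (used choices [])

Answer: DB


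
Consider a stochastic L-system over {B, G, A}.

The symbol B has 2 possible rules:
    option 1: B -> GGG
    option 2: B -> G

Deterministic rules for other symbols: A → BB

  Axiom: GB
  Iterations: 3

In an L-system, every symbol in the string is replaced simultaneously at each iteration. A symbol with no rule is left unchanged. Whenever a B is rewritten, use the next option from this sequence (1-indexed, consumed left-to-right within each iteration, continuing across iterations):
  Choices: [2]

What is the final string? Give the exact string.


Answer: GG

Derivation:
Step 0: GB
Step 1: GG  (used choices [2])
Step 2: GG  (used choices [])
Step 3: GG  (used choices [])


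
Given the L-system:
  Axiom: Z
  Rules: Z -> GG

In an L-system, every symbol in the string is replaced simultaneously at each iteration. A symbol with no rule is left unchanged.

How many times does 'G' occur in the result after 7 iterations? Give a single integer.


Answer: 2

Derivation:
Step 0: Z  (0 'G')
Step 1: GG  (2 'G')
Step 2: GG  (2 'G')
Step 3: GG  (2 'G')
Step 4: GG  (2 'G')
Step 5: GG  (2 'G')
Step 6: GG  (2 'G')
Step 7: GG  (2 'G')


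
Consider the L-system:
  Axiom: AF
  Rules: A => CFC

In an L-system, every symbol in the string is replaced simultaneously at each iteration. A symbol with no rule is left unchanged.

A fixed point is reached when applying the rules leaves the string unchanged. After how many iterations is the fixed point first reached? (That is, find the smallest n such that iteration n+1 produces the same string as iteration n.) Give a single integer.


Answer: 1

Derivation:
Step 0: AF
Step 1: CFCF
Step 2: CFCF  (unchanged — fixed point at step 1)


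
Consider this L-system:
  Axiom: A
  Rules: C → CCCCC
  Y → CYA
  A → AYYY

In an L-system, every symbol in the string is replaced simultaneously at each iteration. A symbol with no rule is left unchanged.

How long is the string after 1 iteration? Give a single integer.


Answer: 4

Derivation:
Step 0: length = 1
Step 1: length = 4


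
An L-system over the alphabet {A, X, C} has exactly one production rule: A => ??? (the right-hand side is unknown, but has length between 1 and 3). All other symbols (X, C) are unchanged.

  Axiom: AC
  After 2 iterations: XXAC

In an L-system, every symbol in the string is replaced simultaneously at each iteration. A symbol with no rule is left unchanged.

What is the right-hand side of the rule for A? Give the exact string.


Trying A => XA:
  Step 0: AC
  Step 1: XAC
  Step 2: XXAC
Matches the given result.

Answer: XA


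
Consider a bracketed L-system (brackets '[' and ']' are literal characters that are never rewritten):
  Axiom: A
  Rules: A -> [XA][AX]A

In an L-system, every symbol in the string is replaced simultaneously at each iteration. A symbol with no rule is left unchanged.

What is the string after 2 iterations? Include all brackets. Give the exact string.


Answer: [X[XA][AX]A][[XA][AX]AX][XA][AX]A

Derivation:
Step 0: A
Step 1: [XA][AX]A
Step 2: [X[XA][AX]A][[XA][AX]AX][XA][AX]A


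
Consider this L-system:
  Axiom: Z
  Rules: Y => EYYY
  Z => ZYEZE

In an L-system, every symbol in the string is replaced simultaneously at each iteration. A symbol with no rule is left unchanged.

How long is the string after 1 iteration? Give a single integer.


Step 0: length = 1
Step 1: length = 5

Answer: 5


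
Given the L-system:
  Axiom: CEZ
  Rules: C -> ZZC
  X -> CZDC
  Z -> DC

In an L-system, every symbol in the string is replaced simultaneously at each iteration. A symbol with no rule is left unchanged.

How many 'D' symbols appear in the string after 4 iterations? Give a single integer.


Step 0: CEZ  (0 'D')
Step 1: ZZCEDC  (1 'D')
Step 2: DCDCZZCEDZZC  (3 'D')
Step 3: DZZCDZZCDCDCZZCEDDCDCZZC  (7 'D')
Step 4: DDCDCZZCDDCDCZZCDZZCDZZCDCDCZZCEDDZZCDZZCDCDCZZC  (15 'D')

Answer: 15


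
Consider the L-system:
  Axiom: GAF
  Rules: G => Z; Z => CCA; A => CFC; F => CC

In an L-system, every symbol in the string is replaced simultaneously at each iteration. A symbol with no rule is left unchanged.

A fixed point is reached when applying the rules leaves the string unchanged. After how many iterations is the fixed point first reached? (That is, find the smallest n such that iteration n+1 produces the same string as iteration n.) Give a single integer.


Step 0: GAF
Step 1: ZCFCCC
Step 2: CCACCCCCC
Step 3: CCCFCCCCCCC
Step 4: CCCCCCCCCCCC
Step 5: CCCCCCCCCCCC  (unchanged — fixed point at step 4)

Answer: 4


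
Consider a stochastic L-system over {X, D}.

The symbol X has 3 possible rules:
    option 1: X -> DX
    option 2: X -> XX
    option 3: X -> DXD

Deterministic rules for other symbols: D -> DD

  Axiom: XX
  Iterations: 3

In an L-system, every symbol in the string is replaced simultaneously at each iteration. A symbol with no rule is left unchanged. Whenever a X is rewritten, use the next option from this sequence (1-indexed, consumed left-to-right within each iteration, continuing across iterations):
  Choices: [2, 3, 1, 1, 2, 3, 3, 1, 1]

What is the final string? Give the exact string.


Answer: DDDXDDDDXDDDDDDXDXDDDD

Derivation:
Step 0: XX
Step 1: XXDXD  (used choices [2, 3])
Step 2: DXDXDDXXDD  (used choices [1, 1, 2])
Step 3: DDDXDDDDXDDDDDDXDXDDDD  (used choices [3, 3, 1, 1])


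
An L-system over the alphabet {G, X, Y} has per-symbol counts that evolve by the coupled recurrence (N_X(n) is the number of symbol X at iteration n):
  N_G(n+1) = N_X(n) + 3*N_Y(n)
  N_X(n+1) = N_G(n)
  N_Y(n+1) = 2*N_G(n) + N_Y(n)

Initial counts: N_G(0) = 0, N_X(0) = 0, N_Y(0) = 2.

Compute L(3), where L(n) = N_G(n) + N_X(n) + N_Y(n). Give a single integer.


Step 0: N_G=0, N_X=0, N_Y=2, L=2
Step 1: N_G=6, N_X=0, N_Y=2, L=8
Step 2: N_G=6, N_X=6, N_Y=14, L=26
Step 3: N_G=48, N_X=6, N_Y=26, L=80

Answer: 80


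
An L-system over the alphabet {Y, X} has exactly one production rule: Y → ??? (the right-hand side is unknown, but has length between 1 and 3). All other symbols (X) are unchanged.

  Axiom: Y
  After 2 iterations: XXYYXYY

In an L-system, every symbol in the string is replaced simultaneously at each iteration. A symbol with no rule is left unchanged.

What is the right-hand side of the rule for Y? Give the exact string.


Trying Y → XYY:
  Step 0: Y
  Step 1: XYY
  Step 2: XXYYXYY
Matches the given result.

Answer: XYY


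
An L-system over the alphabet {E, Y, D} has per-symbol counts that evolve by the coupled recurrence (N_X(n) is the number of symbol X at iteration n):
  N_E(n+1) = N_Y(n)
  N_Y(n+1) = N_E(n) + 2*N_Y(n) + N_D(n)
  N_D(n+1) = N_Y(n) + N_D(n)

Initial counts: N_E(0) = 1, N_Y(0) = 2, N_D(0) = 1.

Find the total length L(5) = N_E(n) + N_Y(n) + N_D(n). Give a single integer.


Step 0: N_E=1, N_Y=2, N_D=1, L=4
Step 1: N_E=2, N_Y=6, N_D=3, L=11
Step 2: N_E=6, N_Y=17, N_D=9, L=32
Step 3: N_E=17, N_Y=49, N_D=26, L=92
Step 4: N_E=49, N_Y=141, N_D=75, L=265
Step 5: N_E=141, N_Y=406, N_D=216, L=763

Answer: 763


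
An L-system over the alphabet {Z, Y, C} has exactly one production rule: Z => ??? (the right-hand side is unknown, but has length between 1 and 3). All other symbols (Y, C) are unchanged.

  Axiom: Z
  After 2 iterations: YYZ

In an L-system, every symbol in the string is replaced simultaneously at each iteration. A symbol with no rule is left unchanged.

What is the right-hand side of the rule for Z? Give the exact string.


Answer: YZ

Derivation:
Trying Z => YZ:
  Step 0: Z
  Step 1: YZ
  Step 2: YYZ
Matches the given result.
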